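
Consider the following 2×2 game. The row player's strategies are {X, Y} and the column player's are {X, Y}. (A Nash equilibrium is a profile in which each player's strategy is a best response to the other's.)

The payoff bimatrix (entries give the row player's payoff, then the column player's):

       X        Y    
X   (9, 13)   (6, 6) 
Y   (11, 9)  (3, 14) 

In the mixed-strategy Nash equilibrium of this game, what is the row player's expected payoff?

39/5

First find y, the probability the column player plays X, from the row player's indifference between X and Y: 9y + 6(1−y) = 11y + 3(1−y), giving y = 3/5.
Since the row player is indifferent in equilibrium, the row player's expected payoff equals the payoff from either row against (3/5, 2/5). Using X: 9(3/5) + 6(2/5) = 39/5.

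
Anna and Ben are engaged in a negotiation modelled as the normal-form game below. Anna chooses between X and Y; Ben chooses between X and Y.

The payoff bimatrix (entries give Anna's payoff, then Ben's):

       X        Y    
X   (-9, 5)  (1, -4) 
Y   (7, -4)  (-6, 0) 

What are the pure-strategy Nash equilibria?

none

(X, X): Anna prefers Y (7 > -9) — not an equilibrium.
(X, Y): Ben prefers X (5 > -4) — not an equilibrium.
(Y, X): Ben prefers Y (0 > -4) — not an equilibrium.
(Y, Y): Anna prefers X (1 > -6) — not an equilibrium.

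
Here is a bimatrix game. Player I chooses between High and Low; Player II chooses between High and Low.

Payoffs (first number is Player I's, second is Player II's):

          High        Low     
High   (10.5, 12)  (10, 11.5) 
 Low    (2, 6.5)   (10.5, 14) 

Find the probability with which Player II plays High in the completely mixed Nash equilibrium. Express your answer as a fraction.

1/18

Let q be the probability that Player II plays High. In a completely mixed equilibrium, Player I must be indifferent between High and Low.
Player I's expected payoff from High is 10.5q + 10(1−q); from Low it is 2q + 10.5(1−q).
Setting these equal: 0.5q + 10 = −8.5q + 10.5, so q = 1/18.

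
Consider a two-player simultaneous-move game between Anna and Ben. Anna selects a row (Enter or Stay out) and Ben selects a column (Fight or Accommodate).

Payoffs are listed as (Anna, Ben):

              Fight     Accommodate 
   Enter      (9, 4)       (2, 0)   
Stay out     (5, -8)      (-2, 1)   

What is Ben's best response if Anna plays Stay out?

Against Stay out, Ben earns -8 from Fight and 1 from Accommodate.
So Accommodate is the best response.

Accommodate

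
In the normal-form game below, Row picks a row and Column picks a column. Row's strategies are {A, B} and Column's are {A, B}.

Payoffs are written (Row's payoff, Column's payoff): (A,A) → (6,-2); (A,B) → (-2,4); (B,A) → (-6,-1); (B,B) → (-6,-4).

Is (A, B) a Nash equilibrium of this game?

At (A, B), Row earns -2; switching to B would give -6, so Row has no profitable deviation.
Column earns 4; switching to A would give -2, so Column has no profitable deviation.
Neither player can gain by a unilateral deviation, so this profile is a Nash equilibrium.

Yes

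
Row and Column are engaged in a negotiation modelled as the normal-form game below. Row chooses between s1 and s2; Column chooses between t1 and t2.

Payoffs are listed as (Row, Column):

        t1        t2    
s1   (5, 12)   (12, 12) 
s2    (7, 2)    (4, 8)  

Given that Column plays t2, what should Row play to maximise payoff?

Against t2, Row earns 12 from s1 and 4 from s2.
So s1 is the best response.

s1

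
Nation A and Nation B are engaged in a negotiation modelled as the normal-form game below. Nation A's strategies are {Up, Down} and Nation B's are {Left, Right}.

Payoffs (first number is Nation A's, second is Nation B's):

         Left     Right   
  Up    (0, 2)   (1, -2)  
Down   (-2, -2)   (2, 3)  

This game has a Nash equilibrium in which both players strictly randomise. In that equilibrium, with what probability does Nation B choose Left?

Let y be the probability that Nation B plays Left. In a completely mixed equilibrium, Nation A must be indifferent between Up and Down.
Nation A's expected payoff from Up is (1−y); from Down it is −2y + 2(1−y).
Setting these equal: −y + 1 = −4y + 2, so y = 1/3.

1/3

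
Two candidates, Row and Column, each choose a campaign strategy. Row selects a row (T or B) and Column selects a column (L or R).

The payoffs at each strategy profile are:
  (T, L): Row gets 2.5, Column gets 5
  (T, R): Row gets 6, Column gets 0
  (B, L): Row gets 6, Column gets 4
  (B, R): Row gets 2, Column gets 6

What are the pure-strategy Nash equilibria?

(T, L): Row prefers B (6 > 2.5) — not an equilibrium.
(T, R): Column prefers L (5 > 0) — not an equilibrium.
(B, L): Column prefers R (6 > 4) — not an equilibrium.
(B, R): Row prefers T (6 > 2) — not an equilibrium.

none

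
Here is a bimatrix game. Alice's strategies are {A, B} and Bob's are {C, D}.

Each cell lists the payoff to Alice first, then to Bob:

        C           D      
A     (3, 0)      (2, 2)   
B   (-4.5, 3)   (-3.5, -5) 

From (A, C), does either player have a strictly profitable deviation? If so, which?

Alice at (A, C) earns 3; deviating to B yields -4.5 — not better.
Bob earns 0; deviating to D yields 2 — a strict improvement.
Only Bob has a strictly profitable deviation.

Bob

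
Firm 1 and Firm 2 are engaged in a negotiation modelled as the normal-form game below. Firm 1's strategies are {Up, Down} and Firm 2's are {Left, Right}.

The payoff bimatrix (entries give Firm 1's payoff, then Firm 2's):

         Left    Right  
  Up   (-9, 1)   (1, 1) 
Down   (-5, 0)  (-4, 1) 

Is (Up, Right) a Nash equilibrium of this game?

At (Up, Right), Firm 1 earns 1; switching to Down would give -4, so Firm 1 has no profitable deviation.
Firm 2 earns 1; switching to Left would give 1, so Firm 2 has no profitable deviation.
Neither player can gain by a unilateral deviation, so this profile is a Nash equilibrium.

Yes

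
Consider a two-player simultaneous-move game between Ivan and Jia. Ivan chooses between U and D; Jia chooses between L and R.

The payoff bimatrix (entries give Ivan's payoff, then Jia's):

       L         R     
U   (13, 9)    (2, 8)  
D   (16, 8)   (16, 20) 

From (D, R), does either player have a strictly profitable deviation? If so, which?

Ivan at (D, R) earns 16; deviating to U yields 2 — not better.
Jia earns 20; deviating to L yields 8 — not better.
Neither player can strictly improve; the profile is a Nash equilibrium.

Neither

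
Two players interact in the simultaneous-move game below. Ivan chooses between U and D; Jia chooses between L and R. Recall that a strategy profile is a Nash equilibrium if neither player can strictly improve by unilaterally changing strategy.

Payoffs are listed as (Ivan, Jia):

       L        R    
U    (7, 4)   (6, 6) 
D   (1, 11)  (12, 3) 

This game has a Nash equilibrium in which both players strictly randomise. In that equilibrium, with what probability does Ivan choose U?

4/5

Let x be the probability that Ivan plays U. In a completely mixed equilibrium, Jia must be indifferent between L and R.
Jia's expected payoff from L is 4x + 11(1−x); from R it is 6x + 3(1−x).
Setting these equal: −7x + 11 = 3x + 3, so x = 4/5.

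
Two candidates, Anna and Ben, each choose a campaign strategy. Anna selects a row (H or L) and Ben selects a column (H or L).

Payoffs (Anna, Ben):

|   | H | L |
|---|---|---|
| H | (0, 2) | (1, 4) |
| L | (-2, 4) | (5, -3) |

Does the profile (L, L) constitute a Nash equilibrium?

No

At (L, L), Anna earns 5; switching to H would give 1, so Anna has no profitable deviation.
Ben earns -3; switching to H would give 4, so Ben would deviate.
Since at least one player can profitably deviate, this is not a Nash equilibrium.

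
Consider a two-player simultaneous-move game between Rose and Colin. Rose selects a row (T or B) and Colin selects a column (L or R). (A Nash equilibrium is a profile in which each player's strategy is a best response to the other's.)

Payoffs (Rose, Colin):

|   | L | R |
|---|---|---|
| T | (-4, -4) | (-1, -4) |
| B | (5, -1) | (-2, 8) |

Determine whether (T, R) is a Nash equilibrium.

Yes

At (T, R), Rose earns -1; switching to B would give -2, so Rose has no profitable deviation.
Colin earns -4; switching to L would give -4, so Colin has no profitable deviation.
Neither player can gain by a unilateral deviation, so this profile is a Nash equilibrium.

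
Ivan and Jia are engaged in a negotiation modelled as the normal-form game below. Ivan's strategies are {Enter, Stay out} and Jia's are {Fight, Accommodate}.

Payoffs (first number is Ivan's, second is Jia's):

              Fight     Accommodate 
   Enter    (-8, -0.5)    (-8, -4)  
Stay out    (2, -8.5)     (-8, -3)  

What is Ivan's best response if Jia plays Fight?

Stay out

Against Fight, Ivan earns -8 from Enter and 2 from Stay out.
So Stay out is the best response.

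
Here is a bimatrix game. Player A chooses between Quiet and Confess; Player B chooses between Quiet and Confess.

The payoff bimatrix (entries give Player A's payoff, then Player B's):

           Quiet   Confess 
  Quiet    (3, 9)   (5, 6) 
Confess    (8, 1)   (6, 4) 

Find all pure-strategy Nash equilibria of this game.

(Confess, Confess)

(Quiet, Quiet): Player A prefers Confess (8 > 3) — not an equilibrium.
(Quiet, Confess): Player A prefers Confess (6 > 5); Player B prefers Quiet (9 > 6) — not an equilibrium.
(Confess, Quiet): Player B prefers Confess (4 > 1) — not an equilibrium.
(Confess, Confess): Player A gets 6 ≥ 5 from Quiet, and Player B gets 4 ≥ 1 from Quiet — Nash equilibrium.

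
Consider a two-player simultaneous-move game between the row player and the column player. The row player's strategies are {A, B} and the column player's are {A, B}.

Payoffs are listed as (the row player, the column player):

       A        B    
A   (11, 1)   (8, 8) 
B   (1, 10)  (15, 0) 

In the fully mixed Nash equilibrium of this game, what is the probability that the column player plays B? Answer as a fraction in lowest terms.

10/17

Let c be the probability that the column player plays A. In a completely mixed equilibrium, the row player must be indifferent between A and B.
The row player's expected payoff from A is 11c + 8(1−c); from B it is c + 15(1−c).
Setting these equal: 3c + 8 = −14c + 15, so c = 7/17.
Therefore the column player plays B with probability 1 − 7/17 = 10/17.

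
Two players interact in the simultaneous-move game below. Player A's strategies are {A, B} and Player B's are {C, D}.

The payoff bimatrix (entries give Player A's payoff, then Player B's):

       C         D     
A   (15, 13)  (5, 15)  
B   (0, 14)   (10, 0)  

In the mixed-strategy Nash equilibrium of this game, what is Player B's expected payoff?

First find x, the probability Player A plays A, from Player B's indifference between C and D: 13x + 14(1−x) = 15x, giving x = 7/8.
Since Player B is indifferent in equilibrium, Player B's expected payoff equals the payoff from either column against (7/8, 1/8). Using C: 13(7/8) + 14(1/8) = 105/8.

105/8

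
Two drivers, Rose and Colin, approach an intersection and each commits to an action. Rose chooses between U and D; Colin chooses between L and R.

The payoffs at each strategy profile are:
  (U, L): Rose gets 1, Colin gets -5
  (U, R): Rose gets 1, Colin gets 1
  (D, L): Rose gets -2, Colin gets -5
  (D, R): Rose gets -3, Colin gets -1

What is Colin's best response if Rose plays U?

R

Against U, Colin earns -5 from L and 1 from R.
So R is the best response.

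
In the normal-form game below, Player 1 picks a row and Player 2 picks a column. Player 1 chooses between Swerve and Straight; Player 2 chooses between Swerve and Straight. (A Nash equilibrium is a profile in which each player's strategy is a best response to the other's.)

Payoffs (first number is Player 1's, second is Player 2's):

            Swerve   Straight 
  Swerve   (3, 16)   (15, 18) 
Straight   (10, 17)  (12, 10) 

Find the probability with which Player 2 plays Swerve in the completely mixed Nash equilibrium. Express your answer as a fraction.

Let c be the probability that Player 2 plays Swerve. In a completely mixed equilibrium, Player 1 must be indifferent between Swerve and Straight.
Player 1's expected payoff from Swerve is 3c + 15(1−c); from Straight it is 10c + 12(1−c).
Setting these equal: −12c + 15 = −2c + 12, so c = 3/10.

3/10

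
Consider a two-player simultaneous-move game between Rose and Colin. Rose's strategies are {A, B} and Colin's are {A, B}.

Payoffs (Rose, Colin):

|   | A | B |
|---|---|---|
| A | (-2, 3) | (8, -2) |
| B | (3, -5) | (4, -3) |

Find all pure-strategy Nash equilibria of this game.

none

(A, A): Rose prefers B (3 > -2) — not an equilibrium.
(A, B): Colin prefers A (3 > -2) — not an equilibrium.
(B, A): Colin prefers B (-3 > -5) — not an equilibrium.
(B, B): Rose prefers A (8 > 4) — not an equilibrium.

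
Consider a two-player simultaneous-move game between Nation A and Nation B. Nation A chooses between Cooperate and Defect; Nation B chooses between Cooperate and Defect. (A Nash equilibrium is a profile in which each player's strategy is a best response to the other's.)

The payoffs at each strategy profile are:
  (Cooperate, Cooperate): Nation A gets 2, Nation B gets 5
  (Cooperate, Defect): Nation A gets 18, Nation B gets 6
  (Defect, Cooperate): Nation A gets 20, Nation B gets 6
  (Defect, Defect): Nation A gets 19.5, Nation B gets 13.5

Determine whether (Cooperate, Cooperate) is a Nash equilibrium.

At (Cooperate, Cooperate), Nation A earns 2; switching to Defect would give 20, so Nation A would deviate.
Nation B earns 5; switching to Defect would give 6, so Nation B would deviate.
Since at least one player can profitably deviate, this is not a Nash equilibrium.

No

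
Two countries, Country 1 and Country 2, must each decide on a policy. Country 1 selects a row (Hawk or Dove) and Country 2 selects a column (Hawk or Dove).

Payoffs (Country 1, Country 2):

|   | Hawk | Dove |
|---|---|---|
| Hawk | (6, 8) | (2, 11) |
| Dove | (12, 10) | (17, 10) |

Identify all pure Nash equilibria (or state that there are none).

(Hawk, Hawk): Country 1 prefers Dove (12 > 6); Country 2 prefers Dove (11 > 8) — not an equilibrium.
(Hawk, Dove): Country 1 prefers Dove (17 > 2) — not an equilibrium.
(Dove, Hawk): Country 1 gets 12 ≥ 6 from Hawk, and Country 2 gets 10 ≥ 10 from Dove — Nash equilibrium.
(Dove, Dove): Country 1 gets 17 ≥ 2 from Hawk, and Country 2 gets 10 ≥ 10 from Hawk — Nash equilibrium.

(Dove, Hawk) and (Dove, Dove)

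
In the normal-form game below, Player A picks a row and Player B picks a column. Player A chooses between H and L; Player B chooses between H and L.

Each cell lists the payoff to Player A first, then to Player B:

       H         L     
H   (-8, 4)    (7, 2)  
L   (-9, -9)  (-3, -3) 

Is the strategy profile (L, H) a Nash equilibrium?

No

At (L, H), Player A earns -9; switching to H would give -8, so Player A would deviate.
Player B earns -9; switching to L would give -3, so Player B would deviate.
Since at least one player can profitably deviate, this is not a Nash equilibrium.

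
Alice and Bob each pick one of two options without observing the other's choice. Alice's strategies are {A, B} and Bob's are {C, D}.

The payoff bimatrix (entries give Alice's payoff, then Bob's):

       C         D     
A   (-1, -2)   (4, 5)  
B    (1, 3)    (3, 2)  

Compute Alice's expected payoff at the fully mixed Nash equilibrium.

First find y, the probability Bob plays C, from Alice's indifference between A and B: −y + 4(1−y) = y + 3(1−y), giving y = 1/3.
Since Alice is indifferent in equilibrium, Alice's expected payoff equals the payoff from either row against (1/3, 2/3). Using A: −(1/3) + 4(2/3) = 7/3.

7/3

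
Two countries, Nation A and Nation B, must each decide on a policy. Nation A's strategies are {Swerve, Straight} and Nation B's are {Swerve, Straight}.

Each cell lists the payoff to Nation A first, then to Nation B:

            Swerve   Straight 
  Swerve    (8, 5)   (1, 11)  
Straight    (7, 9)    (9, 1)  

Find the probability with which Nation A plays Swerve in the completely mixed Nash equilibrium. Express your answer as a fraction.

4/7

Let r be the probability that Nation A plays Swerve. In a completely mixed equilibrium, Nation B must be indifferent between Swerve and Straight.
Nation B's expected payoff from Swerve is 5r + 9(1−r); from Straight it is 11r + (1−r).
Setting these equal: −4r + 9 = 10r + 1, so r = 4/7.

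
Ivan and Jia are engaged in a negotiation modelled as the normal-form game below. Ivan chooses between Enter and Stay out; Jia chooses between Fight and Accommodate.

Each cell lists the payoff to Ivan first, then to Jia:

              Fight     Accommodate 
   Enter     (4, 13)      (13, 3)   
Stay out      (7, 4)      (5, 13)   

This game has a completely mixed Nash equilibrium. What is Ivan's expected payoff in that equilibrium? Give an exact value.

First find y, the probability Jia plays Fight, from Ivan's indifference between Enter and Stay out: 4y + 13(1−y) = 7y + 5(1−y), giving y = 8/11.
Since Ivan is indifferent in equilibrium, Ivan's expected payoff equals the payoff from either row against (8/11, 3/11). Using Enter: 4(8/11) + 13(3/11) = 71/11.

71/11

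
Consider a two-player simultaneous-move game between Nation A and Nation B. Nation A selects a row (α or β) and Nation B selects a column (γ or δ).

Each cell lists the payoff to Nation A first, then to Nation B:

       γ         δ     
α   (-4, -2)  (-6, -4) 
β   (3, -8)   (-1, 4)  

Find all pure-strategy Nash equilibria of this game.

(β, δ)

(α, γ): Nation A prefers β (3 > -4) — not an equilibrium.
(α, δ): Nation A prefers β (-1 > -6); Nation B prefers γ (-2 > -4) — not an equilibrium.
(β, γ): Nation B prefers δ (4 > -8) — not an equilibrium.
(β, δ): Nation A gets -1 ≥ -6 from α, and Nation B gets 4 ≥ -8 from γ — Nash equilibrium.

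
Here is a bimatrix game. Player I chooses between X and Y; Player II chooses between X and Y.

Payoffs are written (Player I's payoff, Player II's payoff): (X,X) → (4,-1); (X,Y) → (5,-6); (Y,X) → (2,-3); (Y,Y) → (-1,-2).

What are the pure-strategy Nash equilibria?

(X, X)

(X, X): Player I gets 4 ≥ 2 from Y, and Player II gets -1 ≥ -6 from Y — Nash equilibrium.
(X, Y): Player II prefers X (-1 > -6) — not an equilibrium.
(Y, X): Player I prefers X (4 > 2); Player II prefers Y (-2 > -3) — not an equilibrium.
(Y, Y): Player I prefers X (5 > -1) — not an equilibrium.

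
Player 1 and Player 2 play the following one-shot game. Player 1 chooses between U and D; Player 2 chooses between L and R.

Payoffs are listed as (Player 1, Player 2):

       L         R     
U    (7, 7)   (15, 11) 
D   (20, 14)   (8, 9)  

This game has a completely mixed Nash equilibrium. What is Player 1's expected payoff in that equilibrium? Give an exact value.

61/5

First find y, the probability Player 2 plays L, from Player 1's indifference between U and D: 7y + 15(1−y) = 20y + 8(1−y), giving y = 7/20.
Since Player 1 is indifferent in equilibrium, Player 1's expected payoff equals the payoff from either row against (7/20, 13/20). Using U: 7(7/20) + 15(13/20) = 61/5.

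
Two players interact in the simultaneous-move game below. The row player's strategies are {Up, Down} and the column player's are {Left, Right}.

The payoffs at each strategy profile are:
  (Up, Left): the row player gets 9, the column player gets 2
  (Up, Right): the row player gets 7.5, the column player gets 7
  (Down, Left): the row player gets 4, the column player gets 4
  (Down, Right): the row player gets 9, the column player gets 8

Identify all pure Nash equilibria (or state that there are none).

(Up, Left): the column player prefers Right (7 > 2) — not an equilibrium.
(Up, Right): the row player prefers Down (9 > 7.5) — not an equilibrium.
(Down, Left): the row player prefers Up (9 > 4); the column player prefers Right (8 > 4) — not an equilibrium.
(Down, Right): the row player gets 9 ≥ 7.5 from Up, and the column player gets 8 ≥ 4 from Left — Nash equilibrium.

(Down, Right)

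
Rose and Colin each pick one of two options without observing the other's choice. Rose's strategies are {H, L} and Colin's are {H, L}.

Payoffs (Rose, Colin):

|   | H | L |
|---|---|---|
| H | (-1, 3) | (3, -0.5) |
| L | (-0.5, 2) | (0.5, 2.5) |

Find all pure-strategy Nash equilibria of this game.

none

(H, H): Rose prefers L (-0.5 > -1) — not an equilibrium.
(H, L): Colin prefers H (3 > -0.5) — not an equilibrium.
(L, H): Colin prefers L (2.5 > 2) — not an equilibrium.
(L, L): Rose prefers H (3 > 0.5) — not an equilibrium.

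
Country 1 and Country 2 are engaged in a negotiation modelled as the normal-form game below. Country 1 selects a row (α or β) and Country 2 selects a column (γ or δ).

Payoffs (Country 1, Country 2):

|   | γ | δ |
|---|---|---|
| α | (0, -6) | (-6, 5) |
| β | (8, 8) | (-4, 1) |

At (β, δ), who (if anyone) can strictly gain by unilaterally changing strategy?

Country 1 at (β, δ) earns -4; deviating to α yields -6 — not better.
Country 2 earns 1; deviating to γ yields 8 — a strict improvement.
Only Country 2 has a strictly profitable deviation.

Country 2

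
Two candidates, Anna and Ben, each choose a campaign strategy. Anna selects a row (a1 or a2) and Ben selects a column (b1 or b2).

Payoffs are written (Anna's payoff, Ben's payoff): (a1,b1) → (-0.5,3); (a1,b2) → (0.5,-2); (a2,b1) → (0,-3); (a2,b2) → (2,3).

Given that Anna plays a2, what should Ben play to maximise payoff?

b2

Against a2, Ben earns -3 from b1 and 3 from b2.
So b2 is the best response.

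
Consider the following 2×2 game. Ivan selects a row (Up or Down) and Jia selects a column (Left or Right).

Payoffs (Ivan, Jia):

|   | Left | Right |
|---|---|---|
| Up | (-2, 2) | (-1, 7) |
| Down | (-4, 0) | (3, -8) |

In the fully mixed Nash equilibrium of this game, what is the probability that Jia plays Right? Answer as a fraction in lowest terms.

Let q be the probability that Jia plays Left. In a completely mixed equilibrium, Ivan must be indifferent between Up and Down.
Ivan's expected payoff from Up is −2q − (1−q); from Down it is −4q + 3(1−q).
Setting these equal: −q − 1 = −7q + 3, so q = 2/3.
Therefore Jia plays Right with probability 1 − 2/3 = 1/3.

1/3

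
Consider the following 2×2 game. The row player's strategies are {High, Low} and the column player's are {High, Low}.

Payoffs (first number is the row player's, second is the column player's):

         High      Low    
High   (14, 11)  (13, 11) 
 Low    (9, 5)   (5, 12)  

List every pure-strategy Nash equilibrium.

(High, High): the row player gets 14 ≥ 9 from Low, and the column player gets 11 ≥ 11 from Low — Nash equilibrium.
(High, Low): the row player gets 13 ≥ 5 from Low, and the column player gets 11 ≥ 11 from High — Nash equilibrium.
(Low, High): the row player prefers High (14 > 9); the column player prefers Low (12 > 5) — not an equilibrium.
(Low, Low): the row player prefers High (13 > 5) — not an equilibrium.

(High, High) and (High, Low)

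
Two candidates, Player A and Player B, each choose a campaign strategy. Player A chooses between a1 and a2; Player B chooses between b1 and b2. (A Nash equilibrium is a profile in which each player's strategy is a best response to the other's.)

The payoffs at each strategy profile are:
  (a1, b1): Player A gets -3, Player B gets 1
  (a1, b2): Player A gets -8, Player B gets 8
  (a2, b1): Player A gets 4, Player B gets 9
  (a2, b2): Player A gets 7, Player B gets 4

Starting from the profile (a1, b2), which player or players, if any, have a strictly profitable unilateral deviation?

Player A at (a1, b2) earns -8; deviating to a2 yields 7 — a strict improvement.
Player B earns 8; deviating to b1 yields 1 — not better.
Only Player A has a strictly profitable deviation.

Player A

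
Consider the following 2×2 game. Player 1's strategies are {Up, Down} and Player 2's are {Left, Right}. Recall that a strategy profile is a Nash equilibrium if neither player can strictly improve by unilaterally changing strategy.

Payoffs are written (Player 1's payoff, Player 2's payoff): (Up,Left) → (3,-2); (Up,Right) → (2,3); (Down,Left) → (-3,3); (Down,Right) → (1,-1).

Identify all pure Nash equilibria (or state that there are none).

(Up, Right)

(Up, Left): Player 2 prefers Right (3 > -2) — not an equilibrium.
(Up, Right): Player 1 gets 2 ≥ 1 from Down, and Player 2 gets 3 ≥ -2 from Left — Nash equilibrium.
(Down, Left): Player 1 prefers Up (3 > -3) — not an equilibrium.
(Down, Right): Player 1 prefers Up (2 > 1); Player 2 prefers Left (3 > -1) — not an equilibrium.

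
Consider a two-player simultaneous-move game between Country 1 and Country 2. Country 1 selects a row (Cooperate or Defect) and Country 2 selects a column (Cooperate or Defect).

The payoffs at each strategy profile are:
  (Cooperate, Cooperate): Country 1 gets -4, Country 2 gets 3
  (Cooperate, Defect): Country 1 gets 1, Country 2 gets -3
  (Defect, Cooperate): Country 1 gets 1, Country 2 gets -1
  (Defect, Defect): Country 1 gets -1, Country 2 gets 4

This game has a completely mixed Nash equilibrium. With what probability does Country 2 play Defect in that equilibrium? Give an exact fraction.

5/7

Let y be the probability that Country 2 plays Cooperate. In a completely mixed equilibrium, Country 1 must be indifferent between Cooperate and Defect.
Country 1's expected payoff from Cooperate is −4y + (1−y); from Defect it is y − (1−y).
Setting these equal: −5y + 1 = 2y − 1, so y = 2/7.
Therefore Country 2 plays Defect with probability 1 − 2/7 = 5/7.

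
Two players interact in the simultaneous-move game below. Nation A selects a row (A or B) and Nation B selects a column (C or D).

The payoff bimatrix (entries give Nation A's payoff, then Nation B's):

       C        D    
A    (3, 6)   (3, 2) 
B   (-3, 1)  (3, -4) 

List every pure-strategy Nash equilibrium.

(A, C)

(A, C): Nation A gets 3 ≥ -3 from B, and Nation B gets 6 ≥ 2 from D — Nash equilibrium.
(A, D): Nation B prefers C (6 > 2) — not an equilibrium.
(B, C): Nation A prefers A (3 > -3) — not an equilibrium.
(B, D): Nation B prefers C (1 > -4) — not an equilibrium.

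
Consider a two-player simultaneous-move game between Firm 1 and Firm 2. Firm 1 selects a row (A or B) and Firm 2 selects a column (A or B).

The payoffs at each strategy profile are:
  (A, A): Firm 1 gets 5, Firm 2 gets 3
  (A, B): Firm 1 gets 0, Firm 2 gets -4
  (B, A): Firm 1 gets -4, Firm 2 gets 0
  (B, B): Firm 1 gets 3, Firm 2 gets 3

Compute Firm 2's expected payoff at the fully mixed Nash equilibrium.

9/10

First find x, the probability Firm 1 plays A, from Firm 2's indifference between A and B: 3x = −4x + 3(1−x), giving x = 3/10.
Since Firm 2 is indifferent in equilibrium, Firm 2's expected payoff equals the payoff from either column against (3/10, 7/10). Using A: 3(3/10) = 9/10.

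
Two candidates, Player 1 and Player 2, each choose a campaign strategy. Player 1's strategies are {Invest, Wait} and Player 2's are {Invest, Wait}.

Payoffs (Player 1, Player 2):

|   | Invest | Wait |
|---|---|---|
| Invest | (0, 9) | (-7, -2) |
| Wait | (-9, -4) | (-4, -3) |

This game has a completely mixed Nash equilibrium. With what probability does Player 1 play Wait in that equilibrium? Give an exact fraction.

11/12

Let p be the probability that Player 1 plays Invest. In a completely mixed equilibrium, Player 2 must be indifferent between Invest and Wait.
Player 2's expected payoff from Invest is 9p − 4(1−p); from Wait it is −2p − 3(1−p).
Setting these equal: 13p − 4 = p − 3, so p = 1/12.
Therefore Player 1 plays Wait with probability 1 − 1/12 = 11/12.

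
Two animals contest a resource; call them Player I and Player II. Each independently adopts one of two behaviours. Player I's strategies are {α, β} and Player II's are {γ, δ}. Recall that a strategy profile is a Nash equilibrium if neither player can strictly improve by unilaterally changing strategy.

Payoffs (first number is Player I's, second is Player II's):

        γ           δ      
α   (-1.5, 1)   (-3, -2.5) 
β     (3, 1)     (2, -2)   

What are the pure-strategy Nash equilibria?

(α, γ): Player I prefers β (3 > -1.5) — not an equilibrium.
(α, δ): Player I prefers β (2 > -3); Player II prefers γ (1 > -2.5) — not an equilibrium.
(β, γ): Player I gets 3 ≥ -1.5 from α, and Player II gets 1 ≥ -2 from δ — Nash equilibrium.
(β, δ): Player II prefers γ (1 > -2) — not an equilibrium.

(β, γ)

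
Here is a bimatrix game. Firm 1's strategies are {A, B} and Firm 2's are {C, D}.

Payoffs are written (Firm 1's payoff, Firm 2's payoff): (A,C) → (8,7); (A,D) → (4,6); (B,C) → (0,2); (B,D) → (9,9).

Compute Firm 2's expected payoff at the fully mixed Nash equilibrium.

First find x, the probability Firm 1 plays A, from Firm 2's indifference between C and D: 7x + 2(1−x) = 6x + 9(1−x), giving x = 7/8.
Since Firm 2 is indifferent in equilibrium, Firm 2's expected payoff equals the payoff from either column against (7/8, 1/8). Using C: 7(7/8) + 2(1/8) = 51/8.

51/8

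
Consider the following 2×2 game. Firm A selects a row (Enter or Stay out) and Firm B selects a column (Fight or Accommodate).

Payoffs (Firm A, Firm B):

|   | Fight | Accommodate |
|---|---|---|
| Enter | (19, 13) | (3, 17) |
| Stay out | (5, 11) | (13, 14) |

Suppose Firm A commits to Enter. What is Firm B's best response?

Against Enter, Firm B earns 13 from Fight and 17 from Accommodate.
So Accommodate is the best response.

Accommodate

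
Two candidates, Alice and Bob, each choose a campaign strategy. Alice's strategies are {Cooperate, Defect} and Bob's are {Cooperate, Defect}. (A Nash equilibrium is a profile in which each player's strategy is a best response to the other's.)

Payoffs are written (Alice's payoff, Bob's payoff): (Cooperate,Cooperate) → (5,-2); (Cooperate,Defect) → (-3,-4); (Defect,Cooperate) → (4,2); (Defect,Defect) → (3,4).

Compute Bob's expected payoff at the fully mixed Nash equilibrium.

First find x, the probability Alice plays Cooperate, from Bob's indifference between Cooperate and Defect: −2x + 2(1−x) = −4x + 4(1−x), giving x = 1/2.
Since Bob is indifferent in equilibrium, Bob's expected payoff equals the payoff from either column against (1/2, 1/2). Using Cooperate: −2(1/2) + 2(1/2) = 0.

0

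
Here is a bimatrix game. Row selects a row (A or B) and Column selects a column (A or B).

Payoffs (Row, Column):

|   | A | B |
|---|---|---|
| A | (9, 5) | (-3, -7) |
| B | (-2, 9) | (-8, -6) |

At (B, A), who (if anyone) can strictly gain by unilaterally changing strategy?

Row at (B, A) earns -2; deviating to A yields 9 — a strict improvement.
Column earns 9; deviating to B yields -6 — not better.
Only Row has a strictly profitable deviation.

Row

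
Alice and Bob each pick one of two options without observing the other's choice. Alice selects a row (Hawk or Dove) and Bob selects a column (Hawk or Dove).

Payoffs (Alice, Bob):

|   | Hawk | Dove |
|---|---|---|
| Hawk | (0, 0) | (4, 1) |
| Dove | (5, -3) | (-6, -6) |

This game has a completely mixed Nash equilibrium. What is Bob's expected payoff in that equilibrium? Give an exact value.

First find p, the probability Alice plays Hawk, from Bob's indifference between Hawk and Dove: −3(1−p) = p − 6(1−p), giving p = 3/4.
Since Bob is indifferent in equilibrium, Bob's expected payoff equals the payoff from either column against (3/4, 1/4). Using Hawk: −3(1/4) = -3/4.

-3/4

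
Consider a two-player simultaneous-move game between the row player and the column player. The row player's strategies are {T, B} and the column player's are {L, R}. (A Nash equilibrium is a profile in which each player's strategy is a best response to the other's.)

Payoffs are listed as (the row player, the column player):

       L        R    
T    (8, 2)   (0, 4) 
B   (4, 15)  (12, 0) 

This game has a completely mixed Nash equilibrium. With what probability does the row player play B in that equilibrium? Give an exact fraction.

2/17

Let p be the probability that the row player plays T. In a completely mixed equilibrium, the column player must be indifferent between L and R.
The column player's expected payoff from L is 2p + 15(1−p); from R it is 4p.
Setting these equal: −13p + 15 = 4p, so p = 15/17.
Therefore the row player plays B with probability 1 − 15/17 = 2/17.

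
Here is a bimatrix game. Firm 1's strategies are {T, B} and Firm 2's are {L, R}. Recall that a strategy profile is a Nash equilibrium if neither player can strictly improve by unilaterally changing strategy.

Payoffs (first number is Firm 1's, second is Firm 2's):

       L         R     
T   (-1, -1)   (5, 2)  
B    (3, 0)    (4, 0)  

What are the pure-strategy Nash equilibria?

(T, L): Firm 1 prefers B (3 > -1); Firm 2 prefers R (2 > -1) — not an equilibrium.
(T, R): Firm 1 gets 5 ≥ 4 from B, and Firm 2 gets 2 ≥ -1 from L — Nash equilibrium.
(B, L): Firm 1 gets 3 ≥ -1 from T, and Firm 2 gets 0 ≥ 0 from R — Nash equilibrium.
(B, R): Firm 1 prefers T (5 > 4) — not an equilibrium.

(T, R) and (B, L)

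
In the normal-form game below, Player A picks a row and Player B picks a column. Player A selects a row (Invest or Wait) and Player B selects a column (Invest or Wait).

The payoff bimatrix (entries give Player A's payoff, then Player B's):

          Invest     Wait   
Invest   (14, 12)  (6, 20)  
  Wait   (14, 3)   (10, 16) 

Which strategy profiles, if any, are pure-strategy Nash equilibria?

(Wait, Wait)

(Invest, Invest): Player B prefers Wait (20 > 12) — not an equilibrium.
(Invest, Wait): Player A prefers Wait (10 > 6) — not an equilibrium.
(Wait, Invest): Player B prefers Wait (16 > 3) — not an equilibrium.
(Wait, Wait): Player A gets 10 ≥ 6 from Invest, and Player B gets 16 ≥ 3 from Invest — Nash equilibrium.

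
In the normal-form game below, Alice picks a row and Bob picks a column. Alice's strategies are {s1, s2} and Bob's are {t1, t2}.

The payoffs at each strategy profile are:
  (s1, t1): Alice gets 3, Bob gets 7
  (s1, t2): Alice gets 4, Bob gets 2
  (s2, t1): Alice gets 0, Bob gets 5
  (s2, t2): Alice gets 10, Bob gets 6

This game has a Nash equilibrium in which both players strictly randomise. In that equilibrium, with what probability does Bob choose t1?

Let c be the probability that Bob plays t1. In a completely mixed equilibrium, Alice must be indifferent between s1 and s2.
Alice's expected payoff from s1 is 3c + 4(1−c); from s2 it is 10(1−c).
Setting these equal: −c + 4 = −10c + 10, so c = 2/3.

2/3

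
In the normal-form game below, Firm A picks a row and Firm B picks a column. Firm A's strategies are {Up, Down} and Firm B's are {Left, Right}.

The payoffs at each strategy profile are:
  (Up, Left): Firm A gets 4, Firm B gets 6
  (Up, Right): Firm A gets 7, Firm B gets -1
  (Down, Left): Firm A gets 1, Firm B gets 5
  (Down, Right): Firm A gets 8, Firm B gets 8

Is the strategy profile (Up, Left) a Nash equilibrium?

Yes

At (Up, Left), Firm A earns 4; switching to Down would give 1, so Firm A has no profitable deviation.
Firm B earns 6; switching to Right would give -1, so Firm B has no profitable deviation.
Neither player can gain by a unilateral deviation, so this profile is a Nash equilibrium.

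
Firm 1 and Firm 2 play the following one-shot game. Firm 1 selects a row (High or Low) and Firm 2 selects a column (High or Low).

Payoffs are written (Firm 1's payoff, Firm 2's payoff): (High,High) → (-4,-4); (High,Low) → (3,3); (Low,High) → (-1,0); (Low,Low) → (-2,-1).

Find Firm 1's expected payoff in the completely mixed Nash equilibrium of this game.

-11/8

First find q, the probability Firm 2 plays High, from Firm 1's indifference between High and Low: −4q + 3(1−q) = −q − 2(1−q), giving q = 5/8.
Since Firm 1 is indifferent in equilibrium, Firm 1's expected payoff equals the payoff from either row against (5/8, 3/8). Using High: −4(5/8) + 3(3/8) = -11/8.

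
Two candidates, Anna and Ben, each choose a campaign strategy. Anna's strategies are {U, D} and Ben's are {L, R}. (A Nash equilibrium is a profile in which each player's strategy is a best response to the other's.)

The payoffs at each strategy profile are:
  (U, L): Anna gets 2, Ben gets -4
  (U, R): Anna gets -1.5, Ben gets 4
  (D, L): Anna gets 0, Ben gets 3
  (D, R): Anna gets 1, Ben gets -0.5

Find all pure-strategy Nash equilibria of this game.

none

(U, L): Ben prefers R (4 > -4) — not an equilibrium.
(U, R): Anna prefers D (1 > -1.5) — not an equilibrium.
(D, L): Anna prefers U (2 > 0) — not an equilibrium.
(D, R): Ben prefers L (3 > -0.5) — not an equilibrium.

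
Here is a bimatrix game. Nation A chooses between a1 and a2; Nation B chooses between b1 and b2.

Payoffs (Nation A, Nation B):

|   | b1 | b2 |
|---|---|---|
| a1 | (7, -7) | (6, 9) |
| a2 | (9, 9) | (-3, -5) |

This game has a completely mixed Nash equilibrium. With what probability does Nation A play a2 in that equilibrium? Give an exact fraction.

8/15

Let r be the probability that Nation A plays a1. In a completely mixed equilibrium, Nation B must be indifferent between b1 and b2.
Nation B's expected payoff from b1 is −7r + 9(1−r); from b2 it is 9r − 5(1−r).
Setting these equal: −16r + 9 = 14r − 5, so r = 7/15.
Therefore Nation A plays a2 with probability 1 − 7/15 = 8/15.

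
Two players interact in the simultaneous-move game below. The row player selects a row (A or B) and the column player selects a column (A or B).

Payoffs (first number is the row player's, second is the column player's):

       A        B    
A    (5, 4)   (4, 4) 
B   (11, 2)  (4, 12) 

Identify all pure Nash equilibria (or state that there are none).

(A, A): the row player prefers B (11 > 5) — not an equilibrium.
(A, B): the row player gets 4 ≥ 4 from B, and the column player gets 4 ≥ 4 from A — Nash equilibrium.
(B, A): the column player prefers B (12 > 2) — not an equilibrium.
(B, B): the row player gets 4 ≥ 4 from A, and the column player gets 12 ≥ 2 from A — Nash equilibrium.

(A, B) and (B, B)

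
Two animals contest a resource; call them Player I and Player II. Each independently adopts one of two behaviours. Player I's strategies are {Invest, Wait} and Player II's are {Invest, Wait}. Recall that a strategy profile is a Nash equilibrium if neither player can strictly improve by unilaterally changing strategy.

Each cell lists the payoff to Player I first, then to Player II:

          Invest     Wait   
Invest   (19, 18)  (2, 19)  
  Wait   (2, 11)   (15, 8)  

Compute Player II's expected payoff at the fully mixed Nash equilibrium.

65/4

First find x, the probability Player I plays Invest, from Player II's indifference between Invest and Wait: 18x + 11(1−x) = 19x + 8(1−x), giving x = 3/4.
Since Player II is indifferent in equilibrium, Player II's expected payoff equals the payoff from either column against (3/4, 1/4). Using Invest: 18(3/4) + 11(1/4) = 65/4.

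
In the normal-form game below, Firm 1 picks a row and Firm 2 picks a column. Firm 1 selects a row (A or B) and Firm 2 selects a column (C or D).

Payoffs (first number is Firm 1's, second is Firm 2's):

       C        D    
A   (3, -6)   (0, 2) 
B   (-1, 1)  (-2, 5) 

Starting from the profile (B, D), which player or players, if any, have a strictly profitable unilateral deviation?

Firm 1 at (B, D) earns -2; deviating to A yields 0 — a strict improvement.
Firm 2 earns 5; deviating to C yields 1 — not better.
Only Firm 1 has a strictly profitable deviation.

Firm 1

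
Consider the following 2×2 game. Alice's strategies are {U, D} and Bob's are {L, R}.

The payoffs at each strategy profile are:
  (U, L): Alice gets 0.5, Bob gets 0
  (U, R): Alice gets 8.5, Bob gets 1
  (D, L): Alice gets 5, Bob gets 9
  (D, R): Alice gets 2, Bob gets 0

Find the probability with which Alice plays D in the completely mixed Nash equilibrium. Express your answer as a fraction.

1/10

Let p be the probability that Alice plays U. In a completely mixed equilibrium, Bob must be indifferent between L and R.
Bob's expected payoff from L is 9(1−p); from R it is p.
Setting these equal: −9p + 9 = p, so p = 9/10.
Therefore Alice plays D with probability 1 − 9/10 = 1/10.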